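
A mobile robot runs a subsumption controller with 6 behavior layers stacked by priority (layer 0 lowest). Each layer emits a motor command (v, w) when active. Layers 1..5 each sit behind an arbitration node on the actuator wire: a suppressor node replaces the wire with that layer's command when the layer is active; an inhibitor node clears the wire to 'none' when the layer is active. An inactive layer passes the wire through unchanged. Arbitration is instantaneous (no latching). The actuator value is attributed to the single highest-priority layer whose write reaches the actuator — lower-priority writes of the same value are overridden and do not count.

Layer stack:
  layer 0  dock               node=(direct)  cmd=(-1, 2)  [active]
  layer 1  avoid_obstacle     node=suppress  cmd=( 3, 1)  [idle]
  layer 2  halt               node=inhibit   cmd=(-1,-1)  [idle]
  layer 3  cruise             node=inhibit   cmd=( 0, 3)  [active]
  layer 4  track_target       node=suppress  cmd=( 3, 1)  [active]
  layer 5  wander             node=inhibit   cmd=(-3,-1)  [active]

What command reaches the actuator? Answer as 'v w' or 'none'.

L0 dock: active, feeds wire = (-1, 2)
L1 avoid_obstacle: idle → wire stays (-1, 2)
L2 halt: idle → wire stays (-1, 2)
L3 cruise: active, inhibitor → wire = none
L4 track_target: active, suppressor → wire = (3, 1)
L5 wander: active, inhibitor → wire = none
actuator = none

none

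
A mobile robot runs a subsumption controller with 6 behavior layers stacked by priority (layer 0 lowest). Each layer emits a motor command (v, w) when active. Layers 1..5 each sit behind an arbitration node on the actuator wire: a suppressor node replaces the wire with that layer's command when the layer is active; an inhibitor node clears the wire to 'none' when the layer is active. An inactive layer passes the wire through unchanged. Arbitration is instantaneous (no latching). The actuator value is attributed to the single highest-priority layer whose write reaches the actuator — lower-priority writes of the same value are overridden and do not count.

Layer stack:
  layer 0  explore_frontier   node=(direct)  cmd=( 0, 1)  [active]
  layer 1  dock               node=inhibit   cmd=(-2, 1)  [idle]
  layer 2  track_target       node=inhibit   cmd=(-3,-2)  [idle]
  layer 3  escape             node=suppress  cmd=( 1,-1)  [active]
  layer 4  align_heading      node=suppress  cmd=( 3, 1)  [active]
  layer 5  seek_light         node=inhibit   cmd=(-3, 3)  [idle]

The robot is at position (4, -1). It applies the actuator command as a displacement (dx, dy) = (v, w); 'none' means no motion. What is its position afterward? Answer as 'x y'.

layer 0 (explore_frontier) active — direct: (0, 1)
layer 1 (dock) idle — unchanged: (0, 1)
layer 2 (track_target) idle — unchanged: (0, 1)
layer 3 (escape) active — suppresses: (1, -1)
layer 4 (align_heading) active — suppresses: (3, 1)
layer 5 (seek_light) idle — unchanged: (3, 1)
→ actuator (3, 1)
position: (4, -1) + (3, 1) = (7, 0)

7 0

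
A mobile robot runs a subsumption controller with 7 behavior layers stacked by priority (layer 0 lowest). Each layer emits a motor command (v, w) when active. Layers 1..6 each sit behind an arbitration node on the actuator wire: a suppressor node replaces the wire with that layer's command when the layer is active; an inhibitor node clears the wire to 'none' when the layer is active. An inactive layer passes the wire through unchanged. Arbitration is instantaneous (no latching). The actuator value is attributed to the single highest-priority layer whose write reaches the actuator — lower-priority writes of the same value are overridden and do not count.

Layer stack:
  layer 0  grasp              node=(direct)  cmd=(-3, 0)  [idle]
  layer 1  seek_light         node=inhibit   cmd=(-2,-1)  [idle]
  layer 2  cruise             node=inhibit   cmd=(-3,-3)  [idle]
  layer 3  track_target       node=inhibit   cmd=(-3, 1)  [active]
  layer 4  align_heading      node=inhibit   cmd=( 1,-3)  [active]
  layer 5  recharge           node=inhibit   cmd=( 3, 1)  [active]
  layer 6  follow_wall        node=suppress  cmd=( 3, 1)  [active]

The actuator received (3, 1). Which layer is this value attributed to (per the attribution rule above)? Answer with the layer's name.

layer 0 (grasp) idle — none
layer 1 (seek_light) idle — unchanged: none
layer 2 (cruise) idle — unchanged: none
layer 3 (track_target) active — inhibits: none
layer 4 (align_heading) active — inhibits: none
layer 5 (recharge) active — inhibits: none
layer 6 (follow_wall) active — suppresses: (3, 1)
→ actuator (3, 1)
last writer: layer 6 = follow_wall

follow_wall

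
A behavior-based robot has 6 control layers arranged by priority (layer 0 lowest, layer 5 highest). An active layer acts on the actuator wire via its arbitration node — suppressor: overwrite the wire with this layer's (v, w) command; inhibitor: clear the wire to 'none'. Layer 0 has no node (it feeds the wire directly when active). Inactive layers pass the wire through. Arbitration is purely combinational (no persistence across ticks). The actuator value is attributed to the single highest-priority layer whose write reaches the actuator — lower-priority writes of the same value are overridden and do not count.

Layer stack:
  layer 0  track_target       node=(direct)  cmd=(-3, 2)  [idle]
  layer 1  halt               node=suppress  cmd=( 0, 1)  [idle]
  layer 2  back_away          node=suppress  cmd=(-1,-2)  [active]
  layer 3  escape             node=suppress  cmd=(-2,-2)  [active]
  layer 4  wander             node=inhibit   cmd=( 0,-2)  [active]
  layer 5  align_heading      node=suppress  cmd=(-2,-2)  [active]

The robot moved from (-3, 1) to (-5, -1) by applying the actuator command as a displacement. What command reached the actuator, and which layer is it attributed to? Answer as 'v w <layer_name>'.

displacement = (-5, -1) − (-3, 1) = (-2, -2)
layer 0 (track_target) idle — none
layer 1 (halt) idle — unchanged: none
layer 2 (back_away) active — suppresses: (-1, -2)
layer 3 (escape) active — suppresses: (-2, -2)
layer 4 (wander) active — inhibits: none
layer 5 (align_heading) active — suppresses: (-2, -2)
→ actuator (-2, -2) — from layer 5 (align_heading)

-2 -2 align_heading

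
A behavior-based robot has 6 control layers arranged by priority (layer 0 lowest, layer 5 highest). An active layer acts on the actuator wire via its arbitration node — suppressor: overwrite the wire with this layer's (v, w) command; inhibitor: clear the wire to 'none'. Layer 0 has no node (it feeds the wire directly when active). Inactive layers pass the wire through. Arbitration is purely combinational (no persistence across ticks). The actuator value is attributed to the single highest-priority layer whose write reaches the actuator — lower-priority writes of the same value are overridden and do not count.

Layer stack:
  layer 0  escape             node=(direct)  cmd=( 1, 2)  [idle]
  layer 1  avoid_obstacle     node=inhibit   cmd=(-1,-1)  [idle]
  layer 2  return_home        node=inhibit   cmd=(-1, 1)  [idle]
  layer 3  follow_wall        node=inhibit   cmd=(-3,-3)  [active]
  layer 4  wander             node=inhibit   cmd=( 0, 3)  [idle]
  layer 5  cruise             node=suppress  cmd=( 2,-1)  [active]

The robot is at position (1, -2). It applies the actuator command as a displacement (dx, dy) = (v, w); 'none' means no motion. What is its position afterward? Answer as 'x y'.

3 -3

[0] escape off; wire := none
[1] avoid_obstacle off; pass none
[2] return_home off; pass none
[3] follow_wall on (inhibit); wire := none
[4] wander off; pass none
[5] cruise on (suppress); wire := (2, -1)
output (2, -1)
position: (1, -2) + (2, -1) = (3, -3)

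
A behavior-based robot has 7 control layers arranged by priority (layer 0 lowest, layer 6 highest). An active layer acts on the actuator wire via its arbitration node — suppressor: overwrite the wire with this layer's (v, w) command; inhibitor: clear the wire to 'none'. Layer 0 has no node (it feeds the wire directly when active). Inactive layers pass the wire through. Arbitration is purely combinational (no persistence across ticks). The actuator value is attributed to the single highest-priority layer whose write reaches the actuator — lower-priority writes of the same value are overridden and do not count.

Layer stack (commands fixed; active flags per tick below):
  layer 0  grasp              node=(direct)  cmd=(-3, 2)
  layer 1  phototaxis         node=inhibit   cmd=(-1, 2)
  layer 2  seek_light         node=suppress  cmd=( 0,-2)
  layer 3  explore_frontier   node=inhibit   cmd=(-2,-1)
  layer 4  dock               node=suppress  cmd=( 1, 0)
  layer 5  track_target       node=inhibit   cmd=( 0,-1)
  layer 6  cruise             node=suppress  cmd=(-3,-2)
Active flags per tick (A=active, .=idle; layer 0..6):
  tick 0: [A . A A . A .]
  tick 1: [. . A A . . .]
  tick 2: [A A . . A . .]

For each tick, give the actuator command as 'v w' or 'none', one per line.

tick 0:
  L0 grasp: active, feeds wire = (-3, 2)
  L1 phototaxis: idle → wire stays (-3, 2)
  L2 seek_light: active, suppressor → wire = (0, -2)
  L3 explore_frontier: active, inhibitor → wire = none
  L4 dock: idle → wire stays none
  L5 track_target: active, inhibitor → wire = none
  L6 cruise: idle → wire stays none
  actuator = none
tick 1:
  L0 grasp: idle → wire = none
  L1 phototaxis: idle → wire stays none
  L2 seek_light: active, suppressor → wire = (0, -2)
  L3 explore_frontier: active, inhibitor → wire = none
  L4 dock: idle → wire stays none
  L5 track_target: idle → wire stays none
  L6 cruise: idle → wire stays none
  actuator = none
tick 2:
  L0 grasp: active, feeds wire = (-3, 2)
  L1 phototaxis: active, inhibitor → wire = none
  L2 seek_light: idle → wire stays none
  L3 explore_frontier: idle → wire stays none
  L4 dock: active, suppressor → wire = (1, 0)
  L5 track_target: idle → wire stays (1, 0)
  L6 cruise: idle → wire stays (1, 0)
  actuator = (1, 0)

none
none
1 0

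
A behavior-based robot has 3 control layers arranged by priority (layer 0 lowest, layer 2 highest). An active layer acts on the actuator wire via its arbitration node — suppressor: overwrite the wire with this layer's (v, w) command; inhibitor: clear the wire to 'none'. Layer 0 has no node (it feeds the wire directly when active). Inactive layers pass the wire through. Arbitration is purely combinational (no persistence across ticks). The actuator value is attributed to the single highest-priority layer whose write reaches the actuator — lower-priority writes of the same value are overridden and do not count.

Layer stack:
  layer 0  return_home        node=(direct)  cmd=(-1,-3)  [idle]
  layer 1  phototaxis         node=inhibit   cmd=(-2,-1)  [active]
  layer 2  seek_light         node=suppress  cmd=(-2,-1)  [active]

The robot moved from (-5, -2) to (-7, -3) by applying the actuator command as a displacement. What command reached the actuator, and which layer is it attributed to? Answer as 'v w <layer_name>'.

displacement = (-7, -3) − (-5, -2) = (-2, -1)
L0 return_home: idle → wire = none
L1 phototaxis: active, inhibitor → wire = none
L2 seek_light: active, suppressor → wire = (-2, -1)
actuator = (-2, -1) — from layer 2 (seek_light)

-2 -1 seek_light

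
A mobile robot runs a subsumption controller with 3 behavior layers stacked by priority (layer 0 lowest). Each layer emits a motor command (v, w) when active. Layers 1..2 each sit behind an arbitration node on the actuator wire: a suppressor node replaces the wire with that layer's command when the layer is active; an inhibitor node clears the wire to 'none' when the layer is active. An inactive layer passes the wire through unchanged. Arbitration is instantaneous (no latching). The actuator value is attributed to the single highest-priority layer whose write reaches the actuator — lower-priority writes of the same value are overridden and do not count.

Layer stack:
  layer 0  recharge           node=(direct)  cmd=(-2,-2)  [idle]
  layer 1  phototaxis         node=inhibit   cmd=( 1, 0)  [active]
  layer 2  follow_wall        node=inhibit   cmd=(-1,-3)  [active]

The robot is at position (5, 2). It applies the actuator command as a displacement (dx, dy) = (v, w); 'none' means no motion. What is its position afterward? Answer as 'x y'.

L0 recharge: idle → wire = none
L1 phototaxis: active, inhibitor → wire = none
L2 follow_wall: active, inhibitor → wire = none
actuator = none
position: (5, 2) + none = (5, 2)

5 2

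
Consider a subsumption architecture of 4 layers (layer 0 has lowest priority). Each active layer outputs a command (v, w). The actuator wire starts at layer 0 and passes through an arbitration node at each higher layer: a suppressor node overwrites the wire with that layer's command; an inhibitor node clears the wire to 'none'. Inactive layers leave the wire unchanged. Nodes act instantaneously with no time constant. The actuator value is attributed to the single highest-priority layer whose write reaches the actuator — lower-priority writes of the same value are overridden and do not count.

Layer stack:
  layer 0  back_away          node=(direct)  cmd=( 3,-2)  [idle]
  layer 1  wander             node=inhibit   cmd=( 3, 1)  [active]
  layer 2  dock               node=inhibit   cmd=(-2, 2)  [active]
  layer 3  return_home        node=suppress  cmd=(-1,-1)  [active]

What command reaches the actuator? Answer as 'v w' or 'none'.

-1 -1

layer 0 (back_away) idle — none
layer 1 (wander) active — inhibits: none
layer 2 (dock) active — inhibits: none
layer 3 (return_home) active — suppresses: (-1, -1)
→ actuator (-1, -1)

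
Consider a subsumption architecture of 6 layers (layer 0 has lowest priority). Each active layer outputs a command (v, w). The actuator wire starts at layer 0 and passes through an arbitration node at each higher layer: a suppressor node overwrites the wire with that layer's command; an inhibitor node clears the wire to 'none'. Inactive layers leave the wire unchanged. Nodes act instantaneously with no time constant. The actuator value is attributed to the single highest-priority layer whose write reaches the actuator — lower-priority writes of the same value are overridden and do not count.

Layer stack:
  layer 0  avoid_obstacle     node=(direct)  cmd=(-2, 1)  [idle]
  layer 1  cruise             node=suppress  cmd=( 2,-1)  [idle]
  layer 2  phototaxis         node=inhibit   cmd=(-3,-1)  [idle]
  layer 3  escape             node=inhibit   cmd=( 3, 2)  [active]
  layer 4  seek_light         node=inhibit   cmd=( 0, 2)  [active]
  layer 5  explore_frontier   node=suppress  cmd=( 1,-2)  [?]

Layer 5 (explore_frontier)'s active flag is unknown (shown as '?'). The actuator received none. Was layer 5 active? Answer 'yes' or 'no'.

If layer 5 is active=yes:
  actuator would be (1, -2)
If layer 5 is active=no:
  actuator would be none
Observed none, so layer 5 was idle.

no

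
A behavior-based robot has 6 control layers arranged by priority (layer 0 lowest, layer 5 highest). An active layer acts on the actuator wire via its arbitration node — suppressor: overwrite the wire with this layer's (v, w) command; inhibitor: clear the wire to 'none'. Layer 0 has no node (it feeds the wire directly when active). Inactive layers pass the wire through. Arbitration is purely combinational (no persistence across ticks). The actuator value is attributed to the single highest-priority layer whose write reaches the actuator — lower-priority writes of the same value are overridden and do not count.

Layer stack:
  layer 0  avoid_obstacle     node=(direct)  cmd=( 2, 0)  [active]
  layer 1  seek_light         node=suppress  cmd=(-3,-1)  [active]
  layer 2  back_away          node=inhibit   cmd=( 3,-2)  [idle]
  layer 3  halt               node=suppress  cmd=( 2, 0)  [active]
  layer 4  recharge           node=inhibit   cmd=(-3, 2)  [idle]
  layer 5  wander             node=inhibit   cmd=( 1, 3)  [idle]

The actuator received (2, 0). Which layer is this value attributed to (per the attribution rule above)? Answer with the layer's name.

layer 0 (avoid_obstacle) active — direct: (2, 0)
layer 1 (seek_light) active — suppresses: (-3, -1)
layer 2 (back_away) idle — unchanged: (-3, -1)
layer 3 (halt) active — suppresses: (2, 0)
layer 4 (recharge) idle — unchanged: (2, 0)
layer 5 (wander) idle — unchanged: (2, 0)
→ actuator (2, 0)
last writer: layer 3 = halt

halt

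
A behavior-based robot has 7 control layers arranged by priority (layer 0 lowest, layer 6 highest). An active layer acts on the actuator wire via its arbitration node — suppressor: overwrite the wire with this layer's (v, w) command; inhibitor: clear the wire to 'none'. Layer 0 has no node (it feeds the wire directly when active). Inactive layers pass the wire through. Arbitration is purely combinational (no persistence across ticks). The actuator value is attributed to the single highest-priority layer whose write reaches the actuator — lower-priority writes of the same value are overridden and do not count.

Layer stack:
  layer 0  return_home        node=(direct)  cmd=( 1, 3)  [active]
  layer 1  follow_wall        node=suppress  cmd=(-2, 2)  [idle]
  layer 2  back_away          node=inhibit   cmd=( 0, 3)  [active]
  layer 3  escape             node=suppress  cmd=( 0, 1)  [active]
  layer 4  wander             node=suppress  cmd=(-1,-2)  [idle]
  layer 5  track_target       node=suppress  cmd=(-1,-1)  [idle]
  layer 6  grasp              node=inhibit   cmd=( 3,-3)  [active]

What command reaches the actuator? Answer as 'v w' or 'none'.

none

[0] return_home on; wire := (1, 3)
[1] follow_wall off; pass (1, 3)
[2] back_away on (inhibit); wire := none
[3] escape on (suppress); wire := (0, 1)
[4] wander off; pass (0, 1)
[5] track_target off; pass (0, 1)
[6] grasp on (inhibit); wire := none
output none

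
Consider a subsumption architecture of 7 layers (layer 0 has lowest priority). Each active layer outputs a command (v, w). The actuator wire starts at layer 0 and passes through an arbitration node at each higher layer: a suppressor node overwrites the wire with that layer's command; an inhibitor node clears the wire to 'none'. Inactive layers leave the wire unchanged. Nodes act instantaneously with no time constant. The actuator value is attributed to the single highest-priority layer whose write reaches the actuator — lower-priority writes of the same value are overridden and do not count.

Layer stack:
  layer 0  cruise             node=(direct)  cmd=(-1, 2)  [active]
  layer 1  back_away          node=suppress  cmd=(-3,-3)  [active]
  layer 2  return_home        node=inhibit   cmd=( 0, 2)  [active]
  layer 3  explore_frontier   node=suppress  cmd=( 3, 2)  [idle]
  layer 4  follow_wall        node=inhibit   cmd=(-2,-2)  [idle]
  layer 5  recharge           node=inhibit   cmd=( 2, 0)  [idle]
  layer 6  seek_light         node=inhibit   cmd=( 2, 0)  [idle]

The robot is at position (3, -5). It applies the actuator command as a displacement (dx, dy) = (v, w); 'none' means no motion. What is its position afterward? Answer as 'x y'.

3 -5

L0 cruise: active, feeds wire = (-1, 2)
L1 back_away: active, suppressor → wire = (-3, -3)
L2 return_home: active, inhibitor → wire = none
L3 explore_frontier: idle → wire stays none
L4 follow_wall: idle → wire stays none
L5 recharge: idle → wire stays none
L6 seek_light: idle → wire stays none
actuator = none
position: (3, -5) + none = (3, -5)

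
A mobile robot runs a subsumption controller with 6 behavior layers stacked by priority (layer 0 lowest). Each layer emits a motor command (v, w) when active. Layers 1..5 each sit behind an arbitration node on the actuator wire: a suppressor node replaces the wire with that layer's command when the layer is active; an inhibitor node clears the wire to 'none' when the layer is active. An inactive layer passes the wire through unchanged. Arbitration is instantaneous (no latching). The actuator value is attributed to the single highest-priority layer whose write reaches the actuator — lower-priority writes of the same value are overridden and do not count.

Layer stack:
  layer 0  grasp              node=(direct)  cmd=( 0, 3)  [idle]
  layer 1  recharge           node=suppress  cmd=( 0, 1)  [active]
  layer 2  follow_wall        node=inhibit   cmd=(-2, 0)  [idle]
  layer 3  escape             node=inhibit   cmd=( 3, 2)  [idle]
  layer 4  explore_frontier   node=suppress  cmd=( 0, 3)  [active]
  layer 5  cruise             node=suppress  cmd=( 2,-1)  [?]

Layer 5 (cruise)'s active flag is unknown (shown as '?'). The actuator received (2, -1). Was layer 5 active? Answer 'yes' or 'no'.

If layer 5 is active=yes:
  actuator would be (2, -1)
If layer 5 is active=no:
  actuator would be (0, 3)
Observed (2, -1), so layer 5 was active.

yes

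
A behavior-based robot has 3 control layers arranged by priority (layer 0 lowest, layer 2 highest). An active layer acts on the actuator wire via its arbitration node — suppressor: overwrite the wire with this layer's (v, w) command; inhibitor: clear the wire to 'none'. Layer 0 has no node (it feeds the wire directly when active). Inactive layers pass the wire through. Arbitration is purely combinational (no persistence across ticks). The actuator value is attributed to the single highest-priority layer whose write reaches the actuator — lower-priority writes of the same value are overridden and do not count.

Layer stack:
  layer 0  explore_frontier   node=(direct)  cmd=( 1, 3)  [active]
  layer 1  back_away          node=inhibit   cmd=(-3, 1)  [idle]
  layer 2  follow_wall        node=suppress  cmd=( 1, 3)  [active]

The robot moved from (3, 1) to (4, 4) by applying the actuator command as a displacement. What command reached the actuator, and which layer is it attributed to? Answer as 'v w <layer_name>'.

1 3 follow_wall

displacement = (4, 4) − (3, 1) = (1, 3)
L0 explore_frontier: active, feeds wire = (1, 3)
L1 back_away: idle → wire stays (1, 3)
L2 follow_wall: active, suppressor → wire = (1, 3)
actuator = (1, 3) — from layer 2 (follow_wall)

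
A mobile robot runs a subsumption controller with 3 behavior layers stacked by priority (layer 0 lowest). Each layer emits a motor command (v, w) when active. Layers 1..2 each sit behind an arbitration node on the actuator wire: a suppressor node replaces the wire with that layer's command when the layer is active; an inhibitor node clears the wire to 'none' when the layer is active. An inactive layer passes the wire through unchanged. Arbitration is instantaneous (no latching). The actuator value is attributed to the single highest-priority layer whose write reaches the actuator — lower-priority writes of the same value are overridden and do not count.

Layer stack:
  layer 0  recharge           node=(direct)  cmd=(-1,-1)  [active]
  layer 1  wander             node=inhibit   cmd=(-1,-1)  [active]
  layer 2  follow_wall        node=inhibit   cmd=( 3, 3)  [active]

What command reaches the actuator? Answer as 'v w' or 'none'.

none

layer 0 (recharge) active — direct: (-1, -1)
layer 1 (wander) active — inhibits: none
layer 2 (follow_wall) active — inhibits: none
→ actuator none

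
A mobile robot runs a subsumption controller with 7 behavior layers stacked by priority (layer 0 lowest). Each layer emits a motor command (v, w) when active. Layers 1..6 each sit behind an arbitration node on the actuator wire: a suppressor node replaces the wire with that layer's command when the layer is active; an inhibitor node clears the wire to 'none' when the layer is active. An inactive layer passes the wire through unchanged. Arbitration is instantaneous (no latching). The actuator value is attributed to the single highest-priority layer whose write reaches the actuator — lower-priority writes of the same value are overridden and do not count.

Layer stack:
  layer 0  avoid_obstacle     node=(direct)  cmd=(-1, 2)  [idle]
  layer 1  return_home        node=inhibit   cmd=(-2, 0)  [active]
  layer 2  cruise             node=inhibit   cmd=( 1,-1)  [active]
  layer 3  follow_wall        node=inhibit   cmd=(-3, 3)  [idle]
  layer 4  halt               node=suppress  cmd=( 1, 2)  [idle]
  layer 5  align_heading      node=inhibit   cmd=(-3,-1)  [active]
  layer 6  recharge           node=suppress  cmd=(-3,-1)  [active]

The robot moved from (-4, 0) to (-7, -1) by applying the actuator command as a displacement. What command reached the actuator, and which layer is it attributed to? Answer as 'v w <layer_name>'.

-3 -1 recharge

displacement = (-7, -1) − (-4, 0) = (-3, -1)
[0] avoid_obstacle off; wire := none
[1] return_home on (inhibit); wire := none
[2] cruise on (inhibit); wire := none
[3] follow_wall off; pass none
[4] halt off; pass none
[5] align_heading on (inhibit); wire := none
[6] recharge on (suppress); wire := (-3, -1)
output (-3, -1) — from layer 6 (recharge)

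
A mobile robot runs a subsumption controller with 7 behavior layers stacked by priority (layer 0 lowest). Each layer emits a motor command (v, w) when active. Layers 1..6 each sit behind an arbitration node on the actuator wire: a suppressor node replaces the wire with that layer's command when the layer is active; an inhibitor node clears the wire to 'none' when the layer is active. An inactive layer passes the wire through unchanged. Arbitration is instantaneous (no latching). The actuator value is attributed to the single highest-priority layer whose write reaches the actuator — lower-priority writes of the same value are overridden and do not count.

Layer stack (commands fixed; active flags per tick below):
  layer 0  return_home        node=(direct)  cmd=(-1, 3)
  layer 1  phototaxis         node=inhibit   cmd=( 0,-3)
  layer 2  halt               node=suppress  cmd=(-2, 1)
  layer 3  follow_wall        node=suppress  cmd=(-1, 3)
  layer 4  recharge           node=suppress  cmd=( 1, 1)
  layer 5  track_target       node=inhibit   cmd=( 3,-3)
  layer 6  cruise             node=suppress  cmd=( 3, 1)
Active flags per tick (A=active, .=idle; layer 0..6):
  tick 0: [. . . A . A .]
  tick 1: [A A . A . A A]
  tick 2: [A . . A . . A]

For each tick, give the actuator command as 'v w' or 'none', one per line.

tick 0:
  [0] return_home off; wire := none
  [1] phototaxis off; pass none
  [2] halt off; pass none
  [3] follow_wall on (suppress); wire := (-1, 3)
  [4] recharge off; pass (-1, 3)
  [5] track_target on (inhibit); wire := none
  [6] cruise off; pass none
  output none
tick 1:
  [0] return_home on; wire := (-1, 3)
  [1] phototaxis on (inhibit); wire := none
  [2] halt off; pass none
  [3] follow_wall on (suppress); wire := (-1, 3)
  [4] recharge off; pass (-1, 3)
  [5] track_target on (inhibit); wire := none
  [6] cruise on (suppress); wire := (3, 1)
  output (3, 1)
tick 2:
  [0] return_home on; wire := (-1, 3)
  [1] phototaxis off; pass (-1, 3)
  [2] halt off; pass (-1, 3)
  [3] follow_wall on (suppress); wire := (-1, 3)
  [4] recharge off; pass (-1, 3)
  [5] track_target off; pass (-1, 3)
  [6] cruise on (suppress); wire := (3, 1)
  output (3, 1)

none
3 1
3 1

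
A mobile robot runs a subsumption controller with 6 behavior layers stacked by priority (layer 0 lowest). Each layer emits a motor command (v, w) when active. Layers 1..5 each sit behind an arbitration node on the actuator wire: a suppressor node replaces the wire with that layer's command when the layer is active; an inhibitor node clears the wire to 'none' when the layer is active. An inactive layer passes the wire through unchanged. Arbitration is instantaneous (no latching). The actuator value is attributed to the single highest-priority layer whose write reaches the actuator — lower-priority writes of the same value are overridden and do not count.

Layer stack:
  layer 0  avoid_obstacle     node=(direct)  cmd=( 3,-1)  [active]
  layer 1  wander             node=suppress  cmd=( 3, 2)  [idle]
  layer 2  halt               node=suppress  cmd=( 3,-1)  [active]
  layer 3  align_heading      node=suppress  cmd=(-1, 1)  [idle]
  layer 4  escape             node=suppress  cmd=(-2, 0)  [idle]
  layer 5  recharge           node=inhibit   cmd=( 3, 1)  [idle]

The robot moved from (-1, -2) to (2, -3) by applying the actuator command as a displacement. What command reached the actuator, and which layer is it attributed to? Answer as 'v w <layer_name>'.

displacement = (2, -3) − (-1, -2) = (3, -1)
layer 0 (avoid_obstacle) active — direct: (3, -1)
layer 1 (wander) idle — unchanged: (3, -1)
layer 2 (halt) active — suppresses: (3, -1)
layer 3 (align_heading) idle — unchanged: (3, -1)
layer 4 (escape) idle — unchanged: (3, -1)
layer 5 (recharge) idle — unchanged: (3, -1)
→ actuator (3, -1) — from layer 2 (halt)

3 -1 halt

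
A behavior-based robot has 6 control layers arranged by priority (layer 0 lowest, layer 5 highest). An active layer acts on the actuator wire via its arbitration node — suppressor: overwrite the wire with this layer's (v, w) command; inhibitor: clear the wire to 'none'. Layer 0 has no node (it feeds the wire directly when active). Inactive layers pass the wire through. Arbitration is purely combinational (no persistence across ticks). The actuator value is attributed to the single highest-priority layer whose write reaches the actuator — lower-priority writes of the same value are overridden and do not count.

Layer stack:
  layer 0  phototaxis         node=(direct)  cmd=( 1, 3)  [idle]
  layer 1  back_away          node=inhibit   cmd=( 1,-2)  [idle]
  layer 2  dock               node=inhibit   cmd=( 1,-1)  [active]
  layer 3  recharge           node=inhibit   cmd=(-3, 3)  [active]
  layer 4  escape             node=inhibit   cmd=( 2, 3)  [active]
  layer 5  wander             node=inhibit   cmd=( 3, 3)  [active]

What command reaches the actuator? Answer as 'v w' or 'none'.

none

[0] phototaxis off; wire := none
[1] back_away off; pass none
[2] dock on (inhibit); wire := none
[3] recharge on (inhibit); wire := none
[4] escape on (inhibit); wire := none
[5] wander on (inhibit); wire := none
output none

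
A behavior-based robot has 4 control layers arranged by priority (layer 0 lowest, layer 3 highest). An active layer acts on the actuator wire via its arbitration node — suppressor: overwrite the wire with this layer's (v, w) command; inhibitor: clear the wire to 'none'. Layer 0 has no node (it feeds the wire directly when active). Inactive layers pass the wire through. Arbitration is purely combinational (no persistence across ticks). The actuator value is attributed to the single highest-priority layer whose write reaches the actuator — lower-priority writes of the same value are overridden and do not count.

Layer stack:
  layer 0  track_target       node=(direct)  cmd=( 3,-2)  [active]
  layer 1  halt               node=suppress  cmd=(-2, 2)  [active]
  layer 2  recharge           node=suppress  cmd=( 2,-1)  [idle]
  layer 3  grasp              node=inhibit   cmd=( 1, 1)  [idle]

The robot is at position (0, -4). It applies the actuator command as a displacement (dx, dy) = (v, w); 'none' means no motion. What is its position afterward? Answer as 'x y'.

-2 -2

layer 0 (track_target) active — direct: (3, -2)
layer 1 (halt) active — suppresses: (-2, 2)
layer 2 (recharge) idle — unchanged: (-2, 2)
layer 3 (grasp) idle — unchanged: (-2, 2)
→ actuator (-2, 2)
position: (0, -4) + (-2, 2) = (-2, -2)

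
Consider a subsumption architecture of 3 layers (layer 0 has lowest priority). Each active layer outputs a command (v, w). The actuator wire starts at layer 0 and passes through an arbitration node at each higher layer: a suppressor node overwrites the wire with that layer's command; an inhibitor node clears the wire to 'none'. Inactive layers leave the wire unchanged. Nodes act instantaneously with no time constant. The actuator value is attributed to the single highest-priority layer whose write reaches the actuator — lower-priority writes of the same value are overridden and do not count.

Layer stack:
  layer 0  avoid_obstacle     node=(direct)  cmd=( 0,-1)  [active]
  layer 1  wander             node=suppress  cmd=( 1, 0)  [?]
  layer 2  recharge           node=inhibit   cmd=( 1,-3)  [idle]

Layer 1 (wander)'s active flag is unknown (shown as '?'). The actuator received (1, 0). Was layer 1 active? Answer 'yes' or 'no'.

If layer 1 is active=yes:
  actuator would be (1, 0)
If layer 1 is active=no:
  actuator would be (0, -1)
Observed (1, 0), so layer 1 was active.

yes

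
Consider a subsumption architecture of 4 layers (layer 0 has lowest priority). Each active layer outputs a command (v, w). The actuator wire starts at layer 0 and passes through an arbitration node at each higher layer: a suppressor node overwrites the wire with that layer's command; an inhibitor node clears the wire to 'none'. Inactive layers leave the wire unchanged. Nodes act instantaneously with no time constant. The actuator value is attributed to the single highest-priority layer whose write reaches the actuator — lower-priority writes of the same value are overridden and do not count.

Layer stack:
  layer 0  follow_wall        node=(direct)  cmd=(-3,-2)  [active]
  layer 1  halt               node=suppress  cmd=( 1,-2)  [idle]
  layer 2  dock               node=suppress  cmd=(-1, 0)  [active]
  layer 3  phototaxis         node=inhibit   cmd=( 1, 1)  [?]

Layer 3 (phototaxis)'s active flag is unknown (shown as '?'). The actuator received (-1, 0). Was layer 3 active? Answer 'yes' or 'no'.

If layer 3 is active=yes:
  actuator would be none
If layer 3 is active=no:
  actuator would be (-1, 0)
Observed (-1, 0), so layer 3 was idle.

no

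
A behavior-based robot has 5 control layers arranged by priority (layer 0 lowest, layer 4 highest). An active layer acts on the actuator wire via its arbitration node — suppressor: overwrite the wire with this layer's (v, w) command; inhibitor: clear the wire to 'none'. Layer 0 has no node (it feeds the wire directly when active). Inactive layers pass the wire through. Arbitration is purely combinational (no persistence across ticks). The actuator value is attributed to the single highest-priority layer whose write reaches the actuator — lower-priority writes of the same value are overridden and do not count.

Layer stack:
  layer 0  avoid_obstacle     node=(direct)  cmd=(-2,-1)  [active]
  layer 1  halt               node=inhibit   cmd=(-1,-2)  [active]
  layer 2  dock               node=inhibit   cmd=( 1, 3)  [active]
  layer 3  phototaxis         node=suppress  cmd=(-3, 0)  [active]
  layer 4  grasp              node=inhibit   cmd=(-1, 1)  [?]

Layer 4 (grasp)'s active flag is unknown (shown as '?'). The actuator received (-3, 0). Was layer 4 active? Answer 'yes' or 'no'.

no

If layer 4 is active=yes:
  actuator would be none
If layer 4 is active=no:
  actuator would be (-3, 0)
Observed (-3, 0), so layer 4 was idle.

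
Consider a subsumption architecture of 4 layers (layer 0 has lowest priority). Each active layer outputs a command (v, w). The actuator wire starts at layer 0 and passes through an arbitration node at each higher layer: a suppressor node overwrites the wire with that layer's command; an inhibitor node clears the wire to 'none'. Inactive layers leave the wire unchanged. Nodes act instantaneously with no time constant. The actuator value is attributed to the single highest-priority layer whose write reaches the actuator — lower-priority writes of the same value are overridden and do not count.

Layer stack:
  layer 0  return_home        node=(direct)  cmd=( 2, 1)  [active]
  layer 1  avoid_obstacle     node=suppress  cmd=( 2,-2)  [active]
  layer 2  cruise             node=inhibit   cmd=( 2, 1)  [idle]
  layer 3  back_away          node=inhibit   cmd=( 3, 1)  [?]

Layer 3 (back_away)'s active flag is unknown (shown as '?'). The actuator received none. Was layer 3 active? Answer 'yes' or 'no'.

If layer 3 is active=yes:
  actuator would be none
If layer 3 is active=no:
  actuator would be (2, -2)
Observed none, so layer 3 was active.

yes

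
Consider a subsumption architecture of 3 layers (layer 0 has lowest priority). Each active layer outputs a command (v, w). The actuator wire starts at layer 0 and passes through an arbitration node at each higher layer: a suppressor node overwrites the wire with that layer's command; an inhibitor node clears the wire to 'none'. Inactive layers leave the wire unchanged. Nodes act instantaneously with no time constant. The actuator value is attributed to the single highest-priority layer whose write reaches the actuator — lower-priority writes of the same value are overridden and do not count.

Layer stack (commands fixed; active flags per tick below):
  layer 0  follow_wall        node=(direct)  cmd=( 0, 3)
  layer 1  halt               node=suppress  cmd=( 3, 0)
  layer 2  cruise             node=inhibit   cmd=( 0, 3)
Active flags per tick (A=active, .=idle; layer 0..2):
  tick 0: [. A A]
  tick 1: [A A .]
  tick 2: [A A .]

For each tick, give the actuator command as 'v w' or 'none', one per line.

tick 0:
  [0] follow_wall off; wire := none
  [1] halt on (suppress); wire := (3, 0)
  [2] cruise on (inhibit); wire := none
  output none
tick 1:
  [0] follow_wall on; wire := (0, 3)
  [1] halt on (suppress); wire := (3, 0)
  [2] cruise off; pass (3, 0)
  output (3, 0)
tick 2:
  [0] follow_wall on; wire := (0, 3)
  [1] halt on (suppress); wire := (3, 0)
  [2] cruise off; pass (3, 0)
  output (3, 0)

none
3 0
3 0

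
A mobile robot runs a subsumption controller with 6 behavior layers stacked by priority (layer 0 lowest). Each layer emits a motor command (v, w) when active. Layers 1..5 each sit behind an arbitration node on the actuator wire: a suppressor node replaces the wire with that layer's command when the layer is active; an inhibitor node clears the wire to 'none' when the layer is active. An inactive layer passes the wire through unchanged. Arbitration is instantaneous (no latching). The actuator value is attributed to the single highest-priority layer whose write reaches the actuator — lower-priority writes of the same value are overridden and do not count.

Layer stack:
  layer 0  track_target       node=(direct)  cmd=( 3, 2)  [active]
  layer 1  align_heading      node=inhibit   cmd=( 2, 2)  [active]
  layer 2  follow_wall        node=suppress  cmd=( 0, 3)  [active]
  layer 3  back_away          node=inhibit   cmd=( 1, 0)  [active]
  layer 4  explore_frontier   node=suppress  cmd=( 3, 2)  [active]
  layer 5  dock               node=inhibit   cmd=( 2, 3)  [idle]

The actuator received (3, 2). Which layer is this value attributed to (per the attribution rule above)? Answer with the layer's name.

L0 track_target: active, feeds wire = (3, 2)
L1 align_heading: active, inhibitor → wire = none
L2 follow_wall: active, suppressor → wire = (0, 3)
L3 back_away: active, inhibitor → wire = none
L4 explore_frontier: active, suppressor → wire = (3, 2)
L5 dock: idle → wire stays (3, 2)
actuator = (3, 2)
last writer: layer 4 = explore_frontier

explore_frontier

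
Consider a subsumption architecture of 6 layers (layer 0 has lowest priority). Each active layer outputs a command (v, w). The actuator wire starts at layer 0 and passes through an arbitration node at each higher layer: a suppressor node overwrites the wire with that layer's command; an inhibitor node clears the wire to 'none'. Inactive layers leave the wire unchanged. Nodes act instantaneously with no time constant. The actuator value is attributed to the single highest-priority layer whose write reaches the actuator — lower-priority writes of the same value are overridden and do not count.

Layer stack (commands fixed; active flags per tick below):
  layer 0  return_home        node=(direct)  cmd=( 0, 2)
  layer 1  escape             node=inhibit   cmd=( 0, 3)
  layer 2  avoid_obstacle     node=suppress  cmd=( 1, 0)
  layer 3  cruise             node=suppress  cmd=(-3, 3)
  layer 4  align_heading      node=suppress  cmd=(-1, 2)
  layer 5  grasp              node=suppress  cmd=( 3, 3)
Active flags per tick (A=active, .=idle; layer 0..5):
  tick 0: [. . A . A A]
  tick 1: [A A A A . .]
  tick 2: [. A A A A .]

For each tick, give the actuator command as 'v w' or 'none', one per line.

tick 0:
  L0 return_home: idle → wire = none
  L1 escape: idle → wire stays none
  L2 avoid_obstacle: active, suppressor → wire = (1, 0)
  L3 cruise: idle → wire stays (1, 0)
  L4 align_heading: active, suppressor → wire = (-1, 2)
  L5 grasp: active, suppressor → wire = (3, 3)
  actuator = (3, 3)
tick 1:
  L0 return_home: active, feeds wire = (0, 2)
  L1 escape: active, inhibitor → wire = none
  L2 avoid_obstacle: active, suppressor → wire = (1, 0)
  L3 cruise: active, suppressor → wire = (-3, 3)
  L4 align_heading: idle → wire stays (-3, 3)
  L5 grasp: idle → wire stays (-3, 3)
  actuator = (-3, 3)
tick 2:
  L0 return_home: idle → wire = none
  L1 escape: active, inhibitor → wire = none
  L2 avoid_obstacle: active, suppressor → wire = (1, 0)
  L3 cruise: active, suppressor → wire = (-3, 3)
  L4 align_heading: active, suppressor → wire = (-1, 2)
  L5 grasp: idle → wire stays (-1, 2)
  actuator = (-1, 2)

3 3
-3 3
-1 2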